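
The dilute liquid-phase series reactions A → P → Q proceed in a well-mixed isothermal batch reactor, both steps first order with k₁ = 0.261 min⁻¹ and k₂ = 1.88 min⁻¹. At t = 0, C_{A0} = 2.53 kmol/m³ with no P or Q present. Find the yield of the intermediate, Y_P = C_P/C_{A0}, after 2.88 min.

0.0753

For first-order series with pure A initially, C_P(t) = k₁C_{A0}/(k₂−k₁)·(e^(−k₁t) − e^(−k₂t)).
e^(−k₁t) = e^(−0.261×2.88) = e^(−0.7517) = 0.4716; e^(−k₂t) = e^(−5.414) = 0.004452.
C_P = 0.261×2.53/(1.88−0.261) × (0.4716−0.004452) = 0.4079×0.4671 = 0.1905 kmol/m³.
Y_P = C_P/C_{A0} = 0.1905/2.53 = 0.0753.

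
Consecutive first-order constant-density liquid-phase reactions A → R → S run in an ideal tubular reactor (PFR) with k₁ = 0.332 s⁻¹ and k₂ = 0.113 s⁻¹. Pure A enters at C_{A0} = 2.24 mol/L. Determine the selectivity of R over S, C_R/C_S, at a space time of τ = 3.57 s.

Solving the coupled first-order balances gives C_R(τ) = [k₁/(k₂−k₁)]·C_{A0}·(e^(−k₁τ) − e^(−k₂τ)).
e^(−k₁τ) = e^(−0.332×3.57) = e^(−1.185) = 0.3057; e^(−k₂τ) = e^(−0.4034) = 0.6680.
C_R = 0.332×2.24/(0.113−0.332) × (0.3057−0.6680) = (-3.396)×(-0.3624) = 1.231 mol/L.
C_A = C_{A0}e^(−k₁τ) = 0.6847 mol/L, so C_S = C_{A0}−C_A−C_R = 0.3248 mol/L; C_R/C_S = 3.79.

3.79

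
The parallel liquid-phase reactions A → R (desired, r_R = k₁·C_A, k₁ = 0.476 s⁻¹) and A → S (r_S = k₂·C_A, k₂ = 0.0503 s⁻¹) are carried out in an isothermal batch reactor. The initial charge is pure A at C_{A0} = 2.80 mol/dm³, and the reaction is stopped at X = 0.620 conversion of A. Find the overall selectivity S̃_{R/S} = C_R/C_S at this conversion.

C_A = C_{A0}(1−X) = 1.064 mol/dm³.
Both paths are first order in A, so the instantaneous fraction to R is constant: dC_R/d(−C_A) = k₁/(k₁+k₂) = 0.9044.
C_R = 0.9044·(C_{A0}−C_A) = 0.9044×1.736 = 1.57 mol/dm³.
C_S = (C_{A0}−C_A)−C_R = 0.1659 mol/dm³; S̃_{R/S} = 1.570/0.1659 = 9.46.

9.46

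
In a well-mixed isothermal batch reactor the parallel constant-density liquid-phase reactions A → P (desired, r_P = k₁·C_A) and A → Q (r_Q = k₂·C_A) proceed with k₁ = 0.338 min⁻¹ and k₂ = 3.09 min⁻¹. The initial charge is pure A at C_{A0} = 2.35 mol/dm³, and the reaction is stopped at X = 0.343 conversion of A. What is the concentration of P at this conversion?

0.0795 mol/dm³

C_A = C_{A0}(1−X) = 1.544 mol/dm³.
Both paths are first order in A, so the instantaneous fraction to P is constant: dC_P/d(−C_A) = k₁/(k₁+k₂) = 0.09860.
C_P = 0.09860·(C_{A0}−C_A) = 0.09860×0.8060 = 0.0795 mol/dm³.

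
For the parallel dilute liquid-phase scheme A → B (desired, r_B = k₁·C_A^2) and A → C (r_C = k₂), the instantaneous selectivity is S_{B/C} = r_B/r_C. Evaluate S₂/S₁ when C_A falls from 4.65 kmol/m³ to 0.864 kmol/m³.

S_{B/C} = (k₁/k₂)·C_A^2, so S₂/S₁ = (C_{A,2}/C_{A,1})^2.
= (0.864/4.65)^2 = (0.1858)^2 = 0.0345.

0.0345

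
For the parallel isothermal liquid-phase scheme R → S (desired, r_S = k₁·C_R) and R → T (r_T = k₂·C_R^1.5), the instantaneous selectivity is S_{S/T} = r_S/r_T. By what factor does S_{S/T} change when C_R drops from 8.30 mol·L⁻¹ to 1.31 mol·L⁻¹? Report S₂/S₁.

2.52

S_{S/T} = (k₁/k₂)·C_R^-0.5, so S₂/S₁ = (C_{R,2}/C_{R,1})^-0.5.
= (1.31/8.30)^(-0.5) = (0.1578)^(-0.5) = 2.52.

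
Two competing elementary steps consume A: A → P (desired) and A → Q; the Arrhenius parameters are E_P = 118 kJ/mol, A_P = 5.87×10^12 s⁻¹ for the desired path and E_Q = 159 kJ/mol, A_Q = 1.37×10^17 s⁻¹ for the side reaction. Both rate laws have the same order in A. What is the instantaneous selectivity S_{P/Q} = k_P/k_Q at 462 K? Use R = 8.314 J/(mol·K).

1.85

With equal orders, S_{P/Q} = k_P/k_Q = (A_P/A_Q)·exp[(E_Q−E_P)/(RT)].
(E_Q−E_P)/(RT) = (159−118)×10³/(8.314×462) = 41000/3841 = 10.67.
k_P/k_Q = (5.87×10^12/1.37×10^17)·exp(10.67) = 4.285×10^-5 × 43222 = 1.85.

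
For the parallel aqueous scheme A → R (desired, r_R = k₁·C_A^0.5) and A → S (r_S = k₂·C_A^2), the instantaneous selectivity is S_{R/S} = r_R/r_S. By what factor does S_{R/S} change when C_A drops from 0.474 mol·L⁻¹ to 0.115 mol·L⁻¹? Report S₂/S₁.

S_{R/S} = (k₁/k₂)·C_A^-1.5, so S₂/S₁ = (C_{A,2}/C_{A,1})^-1.5.
= (0.115/0.474)^(-1.5) = (0.2426)^(-1.5) = 8.37.
Selectivity toward R rises as C_A falls — low-concentration operation is favoured.

8.37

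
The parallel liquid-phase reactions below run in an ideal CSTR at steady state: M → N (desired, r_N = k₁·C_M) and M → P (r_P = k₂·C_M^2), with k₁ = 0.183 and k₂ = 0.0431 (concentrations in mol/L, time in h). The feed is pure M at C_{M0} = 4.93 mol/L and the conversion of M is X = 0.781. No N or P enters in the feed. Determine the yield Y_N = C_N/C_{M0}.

0.623

Exit C_M = C_{M0}(1−X) = 4.93×0.219 = 1.080 mol/L.
Rates in a CSTR are evaluated at the outlet concentration: r_N = 0.183×1.080 = 0.1976, r_P = 0.0431×1.080^2 = 0.05024.
Fraction of consumed M going to N: r_N/(r_N+r_P) = 0.7973.
C_N = 0.7973·C_{M0}·X = 0.7973×4.93×0.781 = 3.07 mol/L; Y_N = C_N/C_{M0} = 0.623.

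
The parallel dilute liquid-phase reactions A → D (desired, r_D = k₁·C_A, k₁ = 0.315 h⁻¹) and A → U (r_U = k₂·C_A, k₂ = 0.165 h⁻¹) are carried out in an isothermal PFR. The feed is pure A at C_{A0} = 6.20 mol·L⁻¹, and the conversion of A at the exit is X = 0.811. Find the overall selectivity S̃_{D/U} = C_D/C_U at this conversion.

1.91

C_A = C_{A0}(1−X) = 1.172 mol·L⁻¹.
Both paths are first order in A, so the instantaneous fraction to D is constant: dC_D/d(−C_A) = k₁/(k₁+k₂) = 0.6562.
C_D = 0.6562·(C_{A0}−C_A) = 0.6562×5.028 = 3.30 mol·L⁻¹.
C_U = (C_{A0}−C_A)−C_D = 1.728 mol·L⁻¹; S̃_{D/U} = 3.300/1.728 = 1.91.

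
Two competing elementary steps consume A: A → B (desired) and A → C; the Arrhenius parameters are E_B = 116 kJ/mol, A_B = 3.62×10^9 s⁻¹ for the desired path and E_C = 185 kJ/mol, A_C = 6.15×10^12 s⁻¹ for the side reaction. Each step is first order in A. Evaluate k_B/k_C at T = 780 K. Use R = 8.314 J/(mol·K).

24.6

k_B/k_C = (A_B/A_C)·exp[−(E_B−E_C)/(RT)] = (A_B/A_C)·exp[(E_C−E_B)/(RT)].
(E_C−E_B)/(RT) = (185−116)×10³/(8.314×780) = 69000/6485 = 10.64.
k_B/k_C = (3.62×10^9/6.15×10^12)·exp(10.64) = 5.886×10^-4 × 41776 = 24.6.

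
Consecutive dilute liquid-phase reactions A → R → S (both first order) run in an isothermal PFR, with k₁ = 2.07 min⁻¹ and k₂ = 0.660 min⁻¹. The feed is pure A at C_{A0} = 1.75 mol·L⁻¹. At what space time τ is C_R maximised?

The intermediate peaks when r₁ = r₂, i.e. k₁e^(−k₁τ) = k₂e^(−k₂τ), giving τ_opt = ln(k₂/k₁)/(k₂−k₁).
= ln(0.660/2.07)/(0.660−2.07) = ln(0.3188)/-1.410 = -1.143/-1.410 = 0.811 min.

0.811 min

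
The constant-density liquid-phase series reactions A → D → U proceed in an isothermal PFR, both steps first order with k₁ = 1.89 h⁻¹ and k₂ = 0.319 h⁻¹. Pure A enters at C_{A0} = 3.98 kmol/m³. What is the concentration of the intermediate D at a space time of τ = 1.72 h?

For first-order series with pure A initially, C_D(τ) = k₁C_{A0}/(k₂−k₁)·(e^(−k₁τ) − e^(−k₂τ)).
e^(−k₁τ) = e^(−1.89×1.72) = e^(−3.251) = 0.03874; e^(−k₂τ) = e^(−0.5487) = 0.5777.
C_D = 1.89×3.98/(0.319−1.89) × (0.03874−0.5777) = (-4.788)×(-0.5390) = 2.581 kmol/m³.

2.58 kmol/m³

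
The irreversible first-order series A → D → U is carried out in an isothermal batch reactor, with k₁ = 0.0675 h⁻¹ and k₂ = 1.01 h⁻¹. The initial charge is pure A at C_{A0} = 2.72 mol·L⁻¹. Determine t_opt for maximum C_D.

The intermediate peaks when r₁ = r₂, i.e. k₁e^(−k₁t) = k₂e^(−k₂t), giving t_opt = ln(k₂/k₁)/(k₂−k₁).
= ln(1.01/0.0675)/(1.01−0.0675) = ln(14.96)/0.9425 = 2.706/0.9425 = 2.87 h.

2.87 h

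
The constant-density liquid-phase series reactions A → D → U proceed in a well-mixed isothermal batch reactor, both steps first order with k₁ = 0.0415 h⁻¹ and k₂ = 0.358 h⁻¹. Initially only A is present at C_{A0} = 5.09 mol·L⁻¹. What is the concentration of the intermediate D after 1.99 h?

0.287 mol·L⁻¹

The intermediate concentration in a first-order A→B→C sequence is C_D = k₁C_{A0}(e^(−k₁t) − e^(−k₂t))/(k₂−k₁).
e^(−k₁t) = e^(−0.0415×1.99) = e^(−0.08259) = 0.9207; e^(−k₂t) = e^(−0.7124) = 0.4905.
C_D = 0.0415×5.09/(0.358−0.0415) × (0.9207−0.4905) = 0.6674×0.4303 = 0.2872 mol·L⁻¹.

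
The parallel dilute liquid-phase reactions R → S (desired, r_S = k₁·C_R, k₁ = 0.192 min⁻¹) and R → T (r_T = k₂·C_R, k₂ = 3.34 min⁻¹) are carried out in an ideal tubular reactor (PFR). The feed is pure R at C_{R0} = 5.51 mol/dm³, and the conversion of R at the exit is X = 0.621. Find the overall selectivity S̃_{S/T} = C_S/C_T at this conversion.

0.0575

C_R = C_{R0}(1−X) = 2.088 mol/dm³.
Both paths are first order in R, so the instantaneous fraction to S is constant: dC_S/d(−C_R) = k₁/(k₁+k₂) = 0.05436.
C_S = 0.05436·(C_{R0}−C_R) = 0.05436×3.422 = 0.186 mol/dm³.
C_T = (C_{R0}−C_R)−C_S = 3.236 mol/dm³; S̃_{S/T} = 0.1860/3.236 = 0.0575.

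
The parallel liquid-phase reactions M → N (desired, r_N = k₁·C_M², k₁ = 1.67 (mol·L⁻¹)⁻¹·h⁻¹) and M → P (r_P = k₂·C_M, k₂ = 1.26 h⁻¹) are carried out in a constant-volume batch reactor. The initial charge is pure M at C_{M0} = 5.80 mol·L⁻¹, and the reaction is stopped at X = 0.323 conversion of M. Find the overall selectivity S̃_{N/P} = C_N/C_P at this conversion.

C_M = C_{M0}(1−X) = 3.927 mol·L⁻¹.
Along a PFR/batch, dC_P/dC_M = −r_P/(r_N+r_P) = −k₂/(k₂+k₁·C_M).
Integrating from C_{M0} to C_M: C_P = (1.26/1.67)·ln[(1.26+1.67·5.80)/(1.26+1.67·3.93)] = 0.7545·ln(10.95/7.817) = 0.2540 mol·L⁻¹.
Then C_N = (C_{M0}−C_M) − C_P = 1.873 − 0.2540 = 1.619 mol·L⁻¹.
S̃_{N/P} = C_N/C_P = 1.619/0.2540 = 6.38.

6.38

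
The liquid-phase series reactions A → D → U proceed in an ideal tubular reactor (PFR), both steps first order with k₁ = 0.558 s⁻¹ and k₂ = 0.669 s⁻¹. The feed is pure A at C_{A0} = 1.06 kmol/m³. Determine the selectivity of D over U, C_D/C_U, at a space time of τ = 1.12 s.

2.10

For first-order series with pure A initially, C_D(τ) = k₁C_{A0}/(k₂−k₁)·(e^(−k₁τ) − e^(−k₂τ)).
e^(−k₁τ) = e^(−0.558×1.12) = e^(−0.6250) = 0.5353; e^(−k₂τ) = e^(−0.7493) = 0.4727.
C_D = 0.558×1.06/(0.669−0.558) × (0.5353−0.4727) = 5.329×0.06258 = 0.3334 kmol/m³.
C_A = C_{A0}e^(−k₁τ) = 0.5674 kmol/m³, so C_U = C_{A0}−C_A−C_D = 0.1592 kmol/m³; C_D/C_U = 2.10.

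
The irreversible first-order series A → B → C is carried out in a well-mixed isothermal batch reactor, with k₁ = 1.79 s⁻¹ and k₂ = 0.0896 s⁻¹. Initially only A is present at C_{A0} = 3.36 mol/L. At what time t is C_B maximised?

1.76 s

The intermediate peaks when r₁ = r₂, i.e. k₁e^(−k₁t) = k₂e^(−k₂t), giving t_opt = ln(k₂/k₁)/(k₂−k₁).
= ln(0.0896/1.79)/(0.0896−1.79) = ln(0.05006)/-1.700 = -2.995/-1.700 = 1.76 s.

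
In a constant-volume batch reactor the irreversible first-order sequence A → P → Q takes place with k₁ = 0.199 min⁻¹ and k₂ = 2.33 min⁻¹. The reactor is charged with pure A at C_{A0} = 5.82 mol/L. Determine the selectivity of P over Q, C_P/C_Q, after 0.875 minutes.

For first-order series with pure A initially, C_P(t) = k₁C_{A0}/(k₂−k₁)·(e^(−k₁t) − e^(−k₂t)).
e^(−k₁t) = e^(−0.199×0.875) = e^(−0.1741) = 0.8402; e^(−k₂t) = e^(−2.039) = 0.1302.
C_P = 0.199×5.82/(2.33−0.199) × (0.8402−0.1302) = 0.5435×0.7100 = 0.3859 mol/L.
C_A = C_{A0}e^(−k₁t) = 4.890 mol/L, so C_Q = C_{A0}−C_A−C_P = 0.5442 mol/L; C_P/C_Q = 0.709.

0.709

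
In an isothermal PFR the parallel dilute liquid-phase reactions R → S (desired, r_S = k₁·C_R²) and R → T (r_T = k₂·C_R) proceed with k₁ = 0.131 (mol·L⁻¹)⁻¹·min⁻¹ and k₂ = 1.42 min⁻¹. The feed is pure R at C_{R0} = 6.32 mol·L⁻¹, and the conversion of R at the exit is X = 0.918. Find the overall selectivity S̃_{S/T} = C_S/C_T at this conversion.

C_R = C_{R0}(1−X) = 0.5182 mol·L⁻¹.
Along a PFR/batch, dC_T/dC_R = −r_T/(r_S+r_T) = −k₂/(k₂+k₁·C_R).
Integrating from C_{R0} to C_R: C_T = (1.42/0.131)·ln[(1.42+0.131·6.32)/(1.42+0.131·0.518)] = 10.84·ln(2.248/1.488) = 4.473 mol·L⁻¹.
Then C_S = (C_{R0}−C_R) − C_T = 5.802 − 4.473 = 1.329 mol·L⁻¹.
S̃_{S/T} = C_S/C_T = 1.329/4.473 = 0.297.

0.297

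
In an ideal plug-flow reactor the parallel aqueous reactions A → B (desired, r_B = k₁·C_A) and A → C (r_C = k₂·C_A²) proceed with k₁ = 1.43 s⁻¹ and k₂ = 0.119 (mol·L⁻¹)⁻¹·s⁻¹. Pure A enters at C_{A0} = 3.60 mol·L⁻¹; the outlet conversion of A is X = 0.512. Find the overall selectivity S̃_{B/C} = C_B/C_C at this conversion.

C_A = C_{A0}(1−X) = 1.757 mol·L⁻¹.
Along a PFR/batch, dC_B/dC_A = −r_B/(r_B+r_C) = −k₁/(k₁+k₂·C_A).
Integrating from C_{A0} to C_A: C_B = (1.43/0.119)·ln[(1.43+0.119·3.60)/(1.43+0.119·1.76)] = 12.02·ln(1.858/1.639) = 1.509 mol·L⁻¹.
C_C = (C_{A0}−C_A)−C_B = 0.3340 mol·L⁻¹; S̃_{B/C} = 1.509/0.3340 = 4.52.

4.52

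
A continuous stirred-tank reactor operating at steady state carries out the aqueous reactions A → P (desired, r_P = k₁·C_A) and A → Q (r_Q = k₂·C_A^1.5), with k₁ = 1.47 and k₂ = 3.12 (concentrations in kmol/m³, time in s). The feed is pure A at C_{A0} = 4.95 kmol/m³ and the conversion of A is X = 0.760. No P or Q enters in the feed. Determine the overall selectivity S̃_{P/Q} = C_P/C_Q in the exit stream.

0.432

Exit C_A = C_{A0}(1−X) = 4.95×0.240 = 1.188 kmol/m³.
In a CSTR the entire volume is at exit conditions, so r_P = 1.47×1.188 = 1.746 and r_Q = 3.12×1.188^1.5 = 4.040.
Overall selectivity = C_P/C_Q = r_Pτ/(r_Qτ) = r_P/r_Q = 0.432.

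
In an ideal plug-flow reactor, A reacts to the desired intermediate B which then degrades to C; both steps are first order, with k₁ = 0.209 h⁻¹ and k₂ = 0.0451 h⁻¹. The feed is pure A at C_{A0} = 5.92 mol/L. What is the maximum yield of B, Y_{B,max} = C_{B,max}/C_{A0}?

0.656

For a first-order series the maximum intermediate yield is C_{B,max}/C_{A0} = (k₁/k₂)^[k₂/(k₂−k₁)].
= (0.209/0.0451)^(0.0451/(0.0451−0.209)) = (4.634)^(-0.2752) = 0.6558.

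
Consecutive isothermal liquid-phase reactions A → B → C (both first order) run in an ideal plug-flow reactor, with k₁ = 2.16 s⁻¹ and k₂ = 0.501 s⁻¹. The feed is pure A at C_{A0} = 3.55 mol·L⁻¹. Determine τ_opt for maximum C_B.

0.881 s

For first-order series the maximum of C_B occurs at τ_opt = ln(k₂/k₁)/(k₂−k₁).
= ln(0.501/2.16)/(0.501−2.16) = ln(0.2319)/-1.659 = -1.461/-1.659 = 0.881 s.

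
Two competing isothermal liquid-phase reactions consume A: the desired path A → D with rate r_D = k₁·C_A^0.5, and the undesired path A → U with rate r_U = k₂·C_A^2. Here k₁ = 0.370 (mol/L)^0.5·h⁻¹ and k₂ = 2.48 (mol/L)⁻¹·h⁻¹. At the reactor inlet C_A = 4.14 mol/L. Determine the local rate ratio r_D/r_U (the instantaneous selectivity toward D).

S_{D/U} = r_D/r_U = (k₁·C_A^0.5)/(k₂·C_A^2) = (k₁/k₂)·C_A^-1.5.
= (0.370×4.140^0.5) / (2.48×4.140^2) = 0.7528/42.51 = 0.0177.

0.0177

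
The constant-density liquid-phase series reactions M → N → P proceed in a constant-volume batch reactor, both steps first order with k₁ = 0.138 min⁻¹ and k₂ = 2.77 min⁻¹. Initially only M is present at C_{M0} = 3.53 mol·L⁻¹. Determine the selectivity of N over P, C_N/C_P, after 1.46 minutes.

0.298

Solving the coupled first-order balances gives C_N(t) = [k₁/(k₂−k₁)]·C_{M0}·(e^(−k₁t) − e^(−k₂t)).
e^(−k₁t) = e^(−0.138×1.46) = e^(−0.2015) = 0.8175; e^(−k₂t) = e^(−4.044) = 0.01752.
C_N = 0.138×3.53/(2.77−0.138) × (0.8175−0.01752) = 0.1851×0.8000 = 0.1481 mol·L⁻¹.
C_M = C_{M0}e^(−k₁t) = 2.886 mol·L⁻¹, so C_P = C_{M0}−C_M−C_N = 0.4961 mol·L⁻¹; C_N/C_P = 0.298.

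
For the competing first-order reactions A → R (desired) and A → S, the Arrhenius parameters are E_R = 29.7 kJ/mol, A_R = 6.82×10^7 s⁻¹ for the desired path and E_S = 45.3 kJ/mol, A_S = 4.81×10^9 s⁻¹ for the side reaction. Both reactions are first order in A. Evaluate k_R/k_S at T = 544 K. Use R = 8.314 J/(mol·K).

0.446

With equal orders, S_{R/S} = k_R/k_S = (A_R/A_S)·exp[(E_S−E_R)/(RT)].
(E_S−E_R)/(RT) = (45.3−29.7)×10³/(8.314×544) = 15600/4523 = 3.449.
k_R/k_S = (6.82×10^7/4.81×10^9)·exp(3.449) = 0.01418 × 31.47 = 0.446.
Since E_R < E_S, lowering the temperature improves selectivity toward R.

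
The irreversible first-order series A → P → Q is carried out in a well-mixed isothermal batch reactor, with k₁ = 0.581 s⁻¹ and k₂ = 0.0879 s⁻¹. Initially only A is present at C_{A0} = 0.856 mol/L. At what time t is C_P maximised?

The intermediate peaks when r₁ = r₂, i.e. k₁e^(−k₁t) = k₂e^(−k₂t), giving t_opt = ln(k₂/k₁)/(k₂−k₁).
= ln(0.0879/0.581)/(0.0879−0.581) = ln(0.1513)/-0.4931 = -1.889/-0.4931 = 3.83 s.

3.83 s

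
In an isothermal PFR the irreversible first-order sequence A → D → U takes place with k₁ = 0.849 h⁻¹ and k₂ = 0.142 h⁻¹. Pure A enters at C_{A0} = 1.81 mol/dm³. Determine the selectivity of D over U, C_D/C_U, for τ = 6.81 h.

For first-order series with pure A initially, C_D(τ) = k₁C_{A0}/(k₂−k₁)·(e^(−k₁τ) − e^(−k₂τ)).
e^(−k₁τ) = e^(−0.849×6.81) = e^(−5.782) = 0.003083; e^(−k₂τ) = e^(−0.9670) = 0.3802.
C_D = 0.849×1.81/(0.142−0.849) × (0.003083−0.3802) = (-2.174)×(-0.3771) = 0.8197 mol/dm³.
C_A = C_{A0}e^(−k₁τ) = 0.005581 mol/dm³, so C_U = C_{A0}−C_A−C_D = 0.9847 mol/dm³; C_D/C_U = 0.832.

0.832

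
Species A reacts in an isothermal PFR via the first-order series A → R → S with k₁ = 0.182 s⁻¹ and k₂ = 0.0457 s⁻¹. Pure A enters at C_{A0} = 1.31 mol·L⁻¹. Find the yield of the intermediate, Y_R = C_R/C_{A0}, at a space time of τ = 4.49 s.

The intermediate concentration in a first-order A→B→C sequence is C_R = k₁C_{A0}(e^(−k₁τ) − e^(−k₂τ))/(k₂−k₁).
e^(−k₁τ) = e^(−0.182×4.49) = e^(−0.8172) = 0.4417; e^(−k₂τ) = e^(−0.2052) = 0.8145.
C_R = 0.182×1.31/(0.0457−0.182) × (0.4417−0.8145) = (-1.749)×(-0.3728) = 0.6521 mol·L⁻¹.
Y_R = C_R/C_{A0} = 0.6521/1.31 = 0.498.

0.498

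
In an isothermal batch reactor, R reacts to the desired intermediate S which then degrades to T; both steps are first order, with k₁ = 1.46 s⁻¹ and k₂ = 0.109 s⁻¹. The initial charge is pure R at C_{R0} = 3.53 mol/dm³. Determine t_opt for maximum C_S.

For first-order series the maximum of C_S occurs at t_opt = ln(k₂/k₁)/(k₂−k₁).
= ln(0.109/1.46)/(0.109−1.46) = ln(0.07466)/-1.351 = -2.595/-1.351 = 1.92 s.

1.92 s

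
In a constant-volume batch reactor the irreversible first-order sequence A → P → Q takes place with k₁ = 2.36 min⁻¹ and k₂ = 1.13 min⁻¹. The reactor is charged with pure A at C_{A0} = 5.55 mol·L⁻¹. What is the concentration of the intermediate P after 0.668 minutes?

2.80 mol·L⁻¹

The intermediate concentration in a first-order A→B→C sequence is C_P = k₁C_{A0}(e^(−k₁t) − e^(−k₂t))/(k₂−k₁).
e^(−k₁t) = e^(−2.36×0.668) = e^(−1.576) = 0.2067; e^(−k₂t) = e^(−0.7548) = 0.4701.
C_P = 2.36×5.55/(1.13−2.36) × (0.2067−0.4701) = (-10.65)×(-0.2634) = 2.805 mol·L⁻¹.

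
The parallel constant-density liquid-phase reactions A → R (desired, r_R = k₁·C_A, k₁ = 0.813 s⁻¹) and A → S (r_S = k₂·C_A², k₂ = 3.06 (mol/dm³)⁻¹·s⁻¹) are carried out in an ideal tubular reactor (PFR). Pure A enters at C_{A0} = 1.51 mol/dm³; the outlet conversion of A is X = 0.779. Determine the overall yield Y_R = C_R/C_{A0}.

0.191

C_A = C_{A0}(1−X) = 0.3337 mol/dm³.
Along a PFR/batch, dC_R/dC_A = −r_R/(r_R+r_S) = −k₁/(k₁+k₂·C_A).
Integrating from C_{A0} to C_A: C_R = (0.813/3.06)·ln[(0.813+3.06·1.51)/(0.813+3.06·0.334)] = 0.2657·ln(5.434/1.834) = 0.2885 mol/dm³.
Y_R = C_R/C_{A0} = 0.2885/1.51 = 0.191.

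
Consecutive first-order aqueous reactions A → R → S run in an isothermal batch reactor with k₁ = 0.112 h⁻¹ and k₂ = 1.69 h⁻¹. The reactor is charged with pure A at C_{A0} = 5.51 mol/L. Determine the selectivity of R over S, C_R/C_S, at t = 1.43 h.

Solving the coupled first-order balances gives C_R(t) = [k₁/(k₂−k₁)]·C_{A0}·(e^(−k₁t) − e^(−k₂t)).
e^(−k₁t) = e^(−0.112×1.43) = e^(−0.1602) = 0.8520; e^(−k₂t) = e^(−2.417) = 0.08922.
C_R = 0.112×5.51/(1.69−0.112) × (0.8520−0.08922) = 0.3911×0.7628 = 0.2983 mol/L.
C_A = C_{A0}e^(−k₁t) = 4.695 mol/L, so C_S = C_{A0}−C_A−C_R = 0.5171 mol/L; C_R/C_S = 0.577.

0.577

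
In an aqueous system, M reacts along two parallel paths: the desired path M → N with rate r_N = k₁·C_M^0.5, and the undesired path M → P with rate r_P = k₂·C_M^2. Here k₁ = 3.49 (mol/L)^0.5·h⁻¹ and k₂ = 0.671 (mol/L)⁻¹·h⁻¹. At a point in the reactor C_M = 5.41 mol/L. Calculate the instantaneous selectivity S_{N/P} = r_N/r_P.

0.413

S_{N/P} = r_N/r_P = (k₁·C_M^0.5)/(k₂·C_M^2) = (k₁/k₂)·C_M^-1.5.
= (3.49×5.410^0.5) / (0.671×5.410^2) = 8.118/19.64 = 0.413.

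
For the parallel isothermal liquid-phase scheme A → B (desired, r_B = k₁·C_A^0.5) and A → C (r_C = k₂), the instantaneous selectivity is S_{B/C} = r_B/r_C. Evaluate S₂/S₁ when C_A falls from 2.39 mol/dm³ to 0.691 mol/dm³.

0.538

S_{B/C} = (k₁/k₂)·C_A^0.5, so S₂/S₁ = (C_{A,2}/C_{A,1})^0.5.
= (0.691/2.39)^0.5 = (0.2891)^0.5 = 0.538.
Selectivity toward B falls as C_A falls — high-concentration operation is favoured.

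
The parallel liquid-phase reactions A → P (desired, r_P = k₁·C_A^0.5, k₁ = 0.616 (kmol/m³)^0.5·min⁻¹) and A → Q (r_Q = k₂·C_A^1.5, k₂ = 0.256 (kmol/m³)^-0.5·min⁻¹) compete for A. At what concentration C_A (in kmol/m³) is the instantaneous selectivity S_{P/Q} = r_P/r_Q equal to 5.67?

S_{P/Q} = (k₁/k₂)·C_A⁻¹ ⇒ C_A = (S·k₂/k₁)^(-1).
= (5.67×0.256/0.616)^(-1) = (2.356)^(-1) = 0.424 kmol/m³.

0.424 kmol/m³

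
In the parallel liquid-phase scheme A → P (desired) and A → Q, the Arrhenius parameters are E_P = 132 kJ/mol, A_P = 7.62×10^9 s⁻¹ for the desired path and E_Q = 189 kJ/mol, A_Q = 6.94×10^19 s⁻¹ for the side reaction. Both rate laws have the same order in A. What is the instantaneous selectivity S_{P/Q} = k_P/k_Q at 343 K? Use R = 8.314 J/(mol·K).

0.0526

With equal orders, S_{P/Q} = k_P/k_Q = (A_P/A_Q)·exp[(E_Q−E_P)/(RT)].
(E_Q−E_P)/(RT) = (189−132)×10³/(8.314×343) = 57000/2852 = 19.99.
k_P/k_Q = (7.62×10^9/6.94×10^19)·exp(19.99) = 1.098×10^-10 × 4.794×10^8 = 0.0526.
Since E_P < E_Q, lowering the temperature improves selectivity toward P.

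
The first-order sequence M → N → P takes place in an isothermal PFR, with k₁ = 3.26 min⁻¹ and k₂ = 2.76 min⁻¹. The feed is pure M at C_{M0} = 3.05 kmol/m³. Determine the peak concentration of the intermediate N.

1.22 kmol/m³

At the optimum, C_{N,max}/C_{M0} = (k₁/k₂)^[k₂/(k₂−k₁)].
= (3.26/2.76)^(2.76/(2.76−3.26)) = (1.181)^(-5.520) = 0.3989.
C_{N,max} = 0.3989×3.05 = 1.22 kmol/m³.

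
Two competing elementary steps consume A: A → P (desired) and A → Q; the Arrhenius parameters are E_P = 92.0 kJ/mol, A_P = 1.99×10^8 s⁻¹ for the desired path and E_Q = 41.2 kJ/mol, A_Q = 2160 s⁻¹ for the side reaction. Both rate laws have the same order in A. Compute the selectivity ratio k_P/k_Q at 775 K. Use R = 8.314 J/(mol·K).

Since both paths have the same order in A, the concentration cancels and S_{P/Q} = k_P/k_Q = (A_P/A_Q)·exp[(E_Q−E_P)/(RT)].
(E_Q−E_P)/(RT) = (41.2−92.0)×10³/(8.314×775) = -50800/6443 = -7.884.
k_P/k_Q = (1.99×10^8/2160)·exp(-7.884) = 92130 × 3.767×10^-4 = 34.7.
Since E_P > E_Q, raising the temperature improves selectivity toward P.

34.7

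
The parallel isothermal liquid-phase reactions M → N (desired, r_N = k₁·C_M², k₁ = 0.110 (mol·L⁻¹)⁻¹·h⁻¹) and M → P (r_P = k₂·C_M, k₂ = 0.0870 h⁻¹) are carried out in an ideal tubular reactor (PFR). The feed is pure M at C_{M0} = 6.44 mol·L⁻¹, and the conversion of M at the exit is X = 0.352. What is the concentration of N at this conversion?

C_M = C_{M0}(1−X) = 4.173 mol·L⁻¹.
Along a PFR/batch, dC_P/dC_M = −r_P/(r_N+r_P) = −k₂/(k₂+k₁·C_M).
Integrating from C_{M0} to C_M: C_P = (0.0870/0.110)·ln[(0.0870+0.110·6.44)/(0.0870+0.110·4.17)] = 0.7909·ln(0.7954/0.5460) = 0.2975 mol·L⁻¹.
Then C_N = (C_{M0}−C_M) − C_P = 2.267 − 0.2975 = 1.969 mol·L⁻¹.

1.97 mol·L⁻¹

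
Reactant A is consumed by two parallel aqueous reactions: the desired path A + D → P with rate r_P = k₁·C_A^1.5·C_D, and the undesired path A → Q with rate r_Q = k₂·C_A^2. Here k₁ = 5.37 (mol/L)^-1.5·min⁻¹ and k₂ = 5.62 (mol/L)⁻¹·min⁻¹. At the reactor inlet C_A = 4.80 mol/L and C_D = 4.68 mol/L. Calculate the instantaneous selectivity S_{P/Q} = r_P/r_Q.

2.04

S_{P/Q} = r_P/r_Q = (k₁·C_A^1.5·C_D)/(k₂·C_A^2) = (k₁/k₂)·C_A^-0.5·C_D.
= (5.37×4.800^1.5×4.680) / (5.62×4.800^2) = 264.3/129.5 = 2.04.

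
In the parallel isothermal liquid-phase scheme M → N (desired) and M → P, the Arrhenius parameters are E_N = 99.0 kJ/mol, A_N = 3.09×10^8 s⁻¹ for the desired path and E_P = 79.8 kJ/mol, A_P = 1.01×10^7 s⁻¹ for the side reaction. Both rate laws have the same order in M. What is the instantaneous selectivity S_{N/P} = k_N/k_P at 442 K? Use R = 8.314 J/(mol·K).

0.165

k_N/k_P = (A_N/A_P)·exp[−(E_N−E_P)/(RT)] = (A_N/A_P)·exp[(E_P−E_N)/(RT)].
(E_P−E_N)/(RT) = (79.8−99.0)×10³/(8.314×442) = -19200/3675 = -5.225.
k_N/k_P = (3.09×10^8/1.01×10^7)·exp(-5.225) = 30.59 × 0.005381 = 0.165.
Since E_N > E_P, raising the temperature improves selectivity toward N.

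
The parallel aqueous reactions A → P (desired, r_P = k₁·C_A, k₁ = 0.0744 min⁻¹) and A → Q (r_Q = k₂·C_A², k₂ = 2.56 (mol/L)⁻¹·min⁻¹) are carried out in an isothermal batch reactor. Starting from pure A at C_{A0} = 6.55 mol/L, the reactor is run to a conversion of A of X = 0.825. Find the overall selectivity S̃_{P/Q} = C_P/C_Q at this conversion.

0.00935

C_A = C_{A0}(1−X) = 1.146 mol/L.
Along a PFR/batch, dC_P/dC_A = −r_P/(r_P+r_Q) = −k₁/(k₁+k₂·C_A).
Integrating from C_{A0} to C_A: C_P = (0.0744/2.56)·ln[(0.0744+2.56·6.55)/(0.0744+2.56·1.15)] = 0.02906·ln(16.84/3.009) = 0.05006 mol/L.
C_Q = (C_{A0}−C_A)−C_P = 5.354 mol/L; S̃_{P/Q} = 0.05006/5.354 = 0.00935.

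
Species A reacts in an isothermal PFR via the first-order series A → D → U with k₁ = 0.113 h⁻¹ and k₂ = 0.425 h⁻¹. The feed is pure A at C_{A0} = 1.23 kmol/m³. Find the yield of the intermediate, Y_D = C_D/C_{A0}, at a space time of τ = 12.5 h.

0.0864

For first-order series with pure A initially, C_D(τ) = k₁C_{A0}/(k₂−k₁)·(e^(−k₁τ) − e^(−k₂τ)).
e^(−k₁τ) = e^(−0.113×12.5) = e^(−1.413) = 0.2435; e^(−k₂τ) = e^(−5.312) = 0.004930.
C_D = 0.113×1.23/(0.425−0.113) × (0.2435−0.004930) = 0.4455×0.2386 = 0.1063 kmol/m³.
Y_D = C_D/C_{A0} = 0.1063/1.23 = 0.0864.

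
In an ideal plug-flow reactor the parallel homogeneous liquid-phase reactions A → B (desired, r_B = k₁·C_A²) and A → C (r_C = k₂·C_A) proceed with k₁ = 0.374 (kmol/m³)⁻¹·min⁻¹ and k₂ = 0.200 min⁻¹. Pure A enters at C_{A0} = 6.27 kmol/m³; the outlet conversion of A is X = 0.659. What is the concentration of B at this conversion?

3.63 kmol/m³

C_A = C_{A0}(1−X) = 2.138 kmol/m³.
Along a PFR/batch, dC_C/dC_A = −r_C/(r_B+r_C) = −k₂/(k₂+k₁·C_A).
Integrating from C_{A0} to C_A: C_C = (0.200/0.374)·ln[(0.200+0.374·6.27)/(0.200+0.374·2.14)] = 0.5348·ln(2.545/0.9996) = 0.4997 kmol/m³.
Then C_B = (C_{A0}−C_A) − C_C = 4.132 − 0.4997 = 3.632 kmol/m³.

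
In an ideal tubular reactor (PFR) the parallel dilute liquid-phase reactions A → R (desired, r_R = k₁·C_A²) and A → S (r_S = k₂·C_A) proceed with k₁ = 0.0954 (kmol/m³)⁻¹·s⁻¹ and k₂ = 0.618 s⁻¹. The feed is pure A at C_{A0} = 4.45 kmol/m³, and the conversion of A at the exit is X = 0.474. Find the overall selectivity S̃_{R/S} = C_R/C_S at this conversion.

C_A = C_{A0}(1−X) = 2.341 kmol/m³.
Along a PFR/batch, dC_S/dC_A = −r_S/(r_R+r_S) = −k₂/(k₂+k₁·C_A).
Integrating from C_{A0} to C_A: C_S = (0.618/0.0954)·ln[(0.618+0.0954·4.45)/(0.618+0.0954·2.34)] = 6.478·ln(1.043/0.8413) = 1.389 kmol/m³.
Then C_R = (C_{A0}−C_A) − C_S = 2.109 − 1.389 = 0.7201 kmol/m³.
S̃_{R/S} = C_R/C_S = 0.7201/1.389 = 0.518.

0.518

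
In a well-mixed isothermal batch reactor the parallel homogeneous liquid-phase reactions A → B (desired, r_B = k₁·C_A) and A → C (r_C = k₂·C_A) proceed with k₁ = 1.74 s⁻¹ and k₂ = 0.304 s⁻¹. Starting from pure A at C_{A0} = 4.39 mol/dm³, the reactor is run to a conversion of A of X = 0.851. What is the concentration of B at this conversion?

C_A = C_{A0}(1−X) = 0.6541 mol/dm³.
Both paths are first order in A, so the instantaneous fraction to B is constant: dC_B/d(−C_A) = k₁/(k₁+k₂) = 0.8513.
C_B = 0.8513·(C_{A0}−C_A) = 0.8513×3.736 = 3.18 mol/dm³.

3.18 mol/dm³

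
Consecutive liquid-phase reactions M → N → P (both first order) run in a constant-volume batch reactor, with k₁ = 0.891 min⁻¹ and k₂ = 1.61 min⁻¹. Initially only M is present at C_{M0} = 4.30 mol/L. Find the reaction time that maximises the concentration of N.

0.823 min

For first-order series the maximum of C_N occurs at t_opt = ln(k₂/k₁)/(k₂−k₁).
= ln(1.61/0.891)/(1.61−0.891) = ln(1.807)/0.7190 = 0.5916/0.7190 = 0.823 min.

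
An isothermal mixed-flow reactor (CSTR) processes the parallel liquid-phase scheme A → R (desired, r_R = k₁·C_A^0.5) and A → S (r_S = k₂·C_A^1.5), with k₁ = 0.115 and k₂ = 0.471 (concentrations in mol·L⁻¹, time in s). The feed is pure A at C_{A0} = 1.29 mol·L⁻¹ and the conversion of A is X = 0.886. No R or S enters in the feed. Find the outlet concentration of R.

Exit C_A = C_{A0}(1−X) = 1.29×0.114 = 0.1471 mol·L⁻¹.
Rates in a CSTR are evaluated at the outlet concentration: r_R = 0.115×0.1471^0.5 = 0.04410, r_S = 0.471×0.1471^1.5 = 0.02656.
Fraction of consumed A going to R: r_R/(r_R+r_S) = 0.6241.
C_R = 0.6241·C_{A0}·X = 0.6241×1.29×0.886 = 0.713 mol·L⁻¹.

0.713 mol·L⁻¹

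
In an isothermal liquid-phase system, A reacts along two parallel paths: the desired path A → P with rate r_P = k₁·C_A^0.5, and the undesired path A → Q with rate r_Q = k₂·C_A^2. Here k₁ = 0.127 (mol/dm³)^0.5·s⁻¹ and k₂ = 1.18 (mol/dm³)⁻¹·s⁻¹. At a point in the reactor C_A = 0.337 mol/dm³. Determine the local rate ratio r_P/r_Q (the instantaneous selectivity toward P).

0.550

S_{P/Q} = r_P/r_Q = (k₁·C_A^0.5)/(k₂·C_A^2) = (k₁/k₂)·C_A^-1.5.
= (0.127×0.3370^0.5) / (1.18×0.3370^2) = 0.07373/0.1340 = 0.550.
The undesired path is higher order in A, so low C_A (CSTR or dilute feed) favours P.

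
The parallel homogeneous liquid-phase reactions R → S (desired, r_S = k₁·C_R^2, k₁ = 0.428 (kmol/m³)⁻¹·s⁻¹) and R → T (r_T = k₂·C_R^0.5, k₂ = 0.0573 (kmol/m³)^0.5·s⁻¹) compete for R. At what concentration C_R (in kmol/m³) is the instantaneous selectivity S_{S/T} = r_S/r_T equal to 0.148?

0.0732 kmol/m³

S_{S/T} = (k₁/k₂)·C_R^1.5 ⇒ C_R = (S·k₂/k₁)^(1/1.5).
= (0.148×0.0573/0.428)^(0.6667) = (0.01981)^(0.6667) = 0.0732 kmol/m³.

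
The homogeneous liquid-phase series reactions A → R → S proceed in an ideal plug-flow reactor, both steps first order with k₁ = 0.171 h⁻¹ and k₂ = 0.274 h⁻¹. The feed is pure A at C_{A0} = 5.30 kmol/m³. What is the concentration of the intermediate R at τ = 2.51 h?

The intermediate concentration in a first-order A→B→C sequence is C_R = k₁C_{A0}(e^(−k₁τ) − e^(−k₂τ))/(k₂−k₁).
e^(−k₁τ) = e^(−0.171×2.51) = e^(−0.4292) = 0.6510; e^(−k₂τ) = e^(−0.6877) = 0.5027.
C_R = 0.171×5.30/(0.274−0.171) × (0.6510−0.5027) = 8.799×0.1483 = 1.305 kmol/m³.

1.31 kmol/m³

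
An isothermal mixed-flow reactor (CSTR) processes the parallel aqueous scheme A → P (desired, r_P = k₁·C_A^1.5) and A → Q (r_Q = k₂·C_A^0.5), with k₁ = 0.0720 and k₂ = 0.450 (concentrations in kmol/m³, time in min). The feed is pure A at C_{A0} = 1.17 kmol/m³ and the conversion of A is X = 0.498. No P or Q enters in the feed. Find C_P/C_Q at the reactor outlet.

Exit C_A = C_{A0}(1−X) = 1.17×0.502 = 0.5873 kmol/m³.
In a CSTR the entire volume is at exit conditions, so r_P = 0.0720×0.5873^1.5 = 0.03241 and r_Q = 0.450×0.5873^0.5 = 0.3449.
Overall selectivity = C_P/C_Q = r_Pτ/(r_Qτ) = r_P/r_Q = 0.0940.

0.0940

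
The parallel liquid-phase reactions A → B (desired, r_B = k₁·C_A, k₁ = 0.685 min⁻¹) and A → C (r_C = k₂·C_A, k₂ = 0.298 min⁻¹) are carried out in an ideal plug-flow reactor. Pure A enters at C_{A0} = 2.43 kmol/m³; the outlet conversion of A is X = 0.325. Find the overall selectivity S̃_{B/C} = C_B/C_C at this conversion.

C_A = C_{A0}(1−X) = 1.640 kmol/m³.
Both paths are first order in A, so the instantaneous fraction to B is constant: dC_B/d(−C_A) = k₁/(k₁+k₂) = 0.6968.
C_B = 0.6968·(C_{A0}−C_A) = 0.6968×0.7897 = 0.550 kmol/m³.
C_C = (C_{A0}−C_A)−C_B = 0.2394 kmol/m³; S̃_{B/C} = 0.5503/0.2394 = 2.30.

2.30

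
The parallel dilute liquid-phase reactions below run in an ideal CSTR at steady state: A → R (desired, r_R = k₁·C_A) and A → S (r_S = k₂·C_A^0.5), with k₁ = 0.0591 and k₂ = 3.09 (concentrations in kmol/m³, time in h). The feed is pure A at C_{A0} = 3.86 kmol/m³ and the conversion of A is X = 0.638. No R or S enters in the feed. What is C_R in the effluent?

Exit C_A = C_{A0}(1−X) = 3.86×0.362 = 1.397 kmol/m³.
In a CSTR the entire volume is at exit conditions, so r_R = 0.0591×1.397 = 0.08258 and r_S = 3.09×1.397^0.5 = 3.653.
Fraction of consumed A going to R: r_R/(r_R+r_S) = 0.02211.
C_R = 0.02211·C_{A0}·X = 0.02211×3.86×0.638 = 0.0544 kmol/m³.

0.0544 kmol/m³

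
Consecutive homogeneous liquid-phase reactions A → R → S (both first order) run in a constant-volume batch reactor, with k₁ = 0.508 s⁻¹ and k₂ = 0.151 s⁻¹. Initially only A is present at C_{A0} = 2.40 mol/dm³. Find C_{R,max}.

1.44 mol/dm³

Evaluating C_R at t_opt = ln(k₂/k₁)/(k₂−k₁) gives C_{R,max}/C_{A0} = (k₁/k₂)^[k₂/(k₂−k₁)].
= (0.508/0.151)^(0.151/(0.151−0.508)) = (3.364)^(-0.4230) = 0.5986.
C_{R,max} = 0.5986×2.40 = 1.44 mol/dm³.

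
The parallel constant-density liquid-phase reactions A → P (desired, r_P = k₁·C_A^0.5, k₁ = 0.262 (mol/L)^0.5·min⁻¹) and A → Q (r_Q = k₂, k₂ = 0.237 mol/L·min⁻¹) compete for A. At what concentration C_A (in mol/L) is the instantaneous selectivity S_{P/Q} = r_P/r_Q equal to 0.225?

S_{P/Q} = (k₁/k₂)·C_A^0.5 ⇒ C_A = (S·k₂/k₁)^(2).
= (0.225×0.237/0.262)^(2) = (0.2035)^(2) = 0.0414 mol/L.

0.0414 mol/L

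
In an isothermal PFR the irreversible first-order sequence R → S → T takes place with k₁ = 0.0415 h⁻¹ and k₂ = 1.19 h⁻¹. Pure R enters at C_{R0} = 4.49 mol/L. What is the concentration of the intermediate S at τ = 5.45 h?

For first-order series with pure R initially, C_S(τ) = k₁C_{R0}/(k₂−k₁)·(e^(−k₁τ) − e^(−k₂τ)).
e^(−k₁τ) = e^(−0.0415×5.45) = e^(−0.2262) = 0.7976; e^(−k₂τ) = e^(−6.486) = 0.001525.
C_S = 0.0415×4.49/(1.19−0.0415) × (0.7976−0.001525) = 0.1622×0.7961 = 0.1292 mol/L.

0.129 mol/L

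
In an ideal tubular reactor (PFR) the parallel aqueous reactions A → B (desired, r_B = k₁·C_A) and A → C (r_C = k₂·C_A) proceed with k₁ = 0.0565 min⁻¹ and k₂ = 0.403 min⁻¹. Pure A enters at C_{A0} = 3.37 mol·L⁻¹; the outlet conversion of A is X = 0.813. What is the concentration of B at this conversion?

0.337 mol·L⁻¹

C_A = C_{A0}(1−X) = 0.6302 mol·L⁻¹.
Both paths are first order in A, so the instantaneous fraction to B is constant: dC_B/d(−C_A) = k₁/(k₁+k₂) = 0.1230.
C_B = 0.1230·(C_{A0}−C_A) = 0.1230×2.740 = 0.337 mol·L⁻¹.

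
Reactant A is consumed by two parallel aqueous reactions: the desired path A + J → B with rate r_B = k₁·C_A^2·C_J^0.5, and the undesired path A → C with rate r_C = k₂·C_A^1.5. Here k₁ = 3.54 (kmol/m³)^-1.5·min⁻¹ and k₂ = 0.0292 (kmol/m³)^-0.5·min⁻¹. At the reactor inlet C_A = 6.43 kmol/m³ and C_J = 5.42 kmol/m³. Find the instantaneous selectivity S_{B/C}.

S_{B/C} = r_B/r_C = (k₁·C_A^2·C_J^0.5)/(k₂·C_A^1.5) = (k₁/k₂)·C_A^0.5·C_J^0.5.
= (3.54×6.430^2×5.420^0.5) / (0.0292×6.430^1.5) = 340.7/0.4761 = 716.
Since the desired path is higher order in A, keeping C_A high (PFR or concentrated feed) favours B.

716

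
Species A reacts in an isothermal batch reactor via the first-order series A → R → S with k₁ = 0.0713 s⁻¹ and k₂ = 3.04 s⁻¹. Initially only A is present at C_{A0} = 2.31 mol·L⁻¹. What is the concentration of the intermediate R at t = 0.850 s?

Solving the coupled first-order balances gives C_R(t) = [k₁/(k₂−k₁)]·C_{A0}·(e^(−k₁t) − e^(−k₂t)).
e^(−k₁t) = e^(−0.0713×0.850) = e^(−0.06060) = 0.9412; e^(−k₂t) = e^(−2.584) = 0.07547.
C_R = 0.0713×2.31/(3.04−0.0713) × (0.9412−0.07547) = 0.05548×0.8657 = 0.04803 mol·L⁻¹.

0.0480 mol·L⁻¹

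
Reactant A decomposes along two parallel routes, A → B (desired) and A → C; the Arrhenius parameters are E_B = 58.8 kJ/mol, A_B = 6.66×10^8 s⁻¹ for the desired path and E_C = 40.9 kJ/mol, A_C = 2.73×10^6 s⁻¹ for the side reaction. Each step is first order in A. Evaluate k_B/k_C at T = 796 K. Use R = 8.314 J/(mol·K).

With equal orders, S_{B/C} = k_B/k_C = (A_B/A_C)·exp[(E_C−E_B)/(RT)].
(E_C−E_B)/(RT) = (40.9−58.8)×10³/(8.314×796) = -17900/6618 = -2.705.
k_B/k_C = (6.66×10^8/2.73×10^6)·exp(-2.705) = 244.0 × 0.06689 = 16.3.

16.3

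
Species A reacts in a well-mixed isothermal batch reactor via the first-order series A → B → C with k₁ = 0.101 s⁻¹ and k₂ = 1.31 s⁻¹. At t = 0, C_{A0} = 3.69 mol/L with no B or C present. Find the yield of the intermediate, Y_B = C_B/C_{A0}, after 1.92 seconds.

0.0621

The intermediate concentration in a first-order A→B→C sequence is C_B = k₁C_{A0}(e^(−k₁t) − e^(−k₂t))/(k₂−k₁).
e^(−k₁t) = e^(−0.101×1.92) = e^(−0.1939) = 0.8237; e^(−k₂t) = e^(−2.515) = 0.08085.
C_B = 0.101×3.69/(1.31−0.101) × (0.8237−0.08085) = 0.3083×0.7429 = 0.2290 mol/L.
Y_B = C_B/C_{A0} = 0.2290/3.69 = 0.0621.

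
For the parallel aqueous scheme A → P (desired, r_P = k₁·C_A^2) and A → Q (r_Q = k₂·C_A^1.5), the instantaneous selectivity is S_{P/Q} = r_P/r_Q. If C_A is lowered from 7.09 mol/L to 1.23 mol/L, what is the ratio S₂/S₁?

0.417

S_{P/Q} = (k₁/k₂)·C_A^0.5, so S₂/S₁ = (C_{A,2}/C_{A,1})^0.5.
= (1.23/7.09)^0.5 = (0.1735)^0.5 = 0.417.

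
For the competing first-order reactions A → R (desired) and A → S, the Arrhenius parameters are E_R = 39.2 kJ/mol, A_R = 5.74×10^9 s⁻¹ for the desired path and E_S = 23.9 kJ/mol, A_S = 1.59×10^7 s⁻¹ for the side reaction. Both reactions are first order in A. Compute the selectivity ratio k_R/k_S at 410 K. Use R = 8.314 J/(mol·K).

4.06

k_R/k_S = (A_R/A_S)·exp[−(E_R−E_S)/(RT)] = (A_R/A_S)·exp[(E_S−E_R)/(RT)].
(E_S−E_R)/(RT) = (23.9−39.2)×10³/(8.314×410) = -15300/3409 = -4.488.
k_R/k_S = (5.74×10^9/1.59×10^7)·exp(-4.488) = 361.0 × 0.01124 = 4.06.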